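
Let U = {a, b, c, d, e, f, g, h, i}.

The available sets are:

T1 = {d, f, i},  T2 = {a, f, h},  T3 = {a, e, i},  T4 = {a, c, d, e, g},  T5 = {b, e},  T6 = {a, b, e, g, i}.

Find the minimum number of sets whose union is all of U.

T2 and T4 and T6 together: T2 ∪ T4 ∪ T6 = {a, b, c, d, e, f, g, h, i} — every point is covered.
Only T4 contains c, so T4 is forced; the remaining 4 points need at least 2 more sets (each remaining set adds at most 2) — so at least 3 sets are needed, and 3 is optimal.

3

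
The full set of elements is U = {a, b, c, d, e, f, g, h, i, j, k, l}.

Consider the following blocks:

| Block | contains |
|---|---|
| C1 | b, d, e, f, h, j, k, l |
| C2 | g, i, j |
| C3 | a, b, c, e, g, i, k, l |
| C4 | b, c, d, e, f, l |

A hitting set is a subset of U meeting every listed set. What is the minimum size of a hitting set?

Take T = {i, l}. Each listed block contains at least one of these, so T is a hitting set of size 2.
The blocks C2, C4 are pairwise disjoint, so any hitting set needs a separate element for each — at least 2. Hence 2 is optimal.

2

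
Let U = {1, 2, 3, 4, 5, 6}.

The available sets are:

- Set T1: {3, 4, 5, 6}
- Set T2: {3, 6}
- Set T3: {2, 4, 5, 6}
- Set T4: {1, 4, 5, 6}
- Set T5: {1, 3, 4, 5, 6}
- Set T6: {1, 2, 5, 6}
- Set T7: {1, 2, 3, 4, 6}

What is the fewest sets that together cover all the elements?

T5 and T6 together: T5 ∪ T6 = {1, 2, 3, 4, 5, 6} — every element is covered.
No single set has all 6 elements (the largest, T5, has 5), so 2 is optimal.

2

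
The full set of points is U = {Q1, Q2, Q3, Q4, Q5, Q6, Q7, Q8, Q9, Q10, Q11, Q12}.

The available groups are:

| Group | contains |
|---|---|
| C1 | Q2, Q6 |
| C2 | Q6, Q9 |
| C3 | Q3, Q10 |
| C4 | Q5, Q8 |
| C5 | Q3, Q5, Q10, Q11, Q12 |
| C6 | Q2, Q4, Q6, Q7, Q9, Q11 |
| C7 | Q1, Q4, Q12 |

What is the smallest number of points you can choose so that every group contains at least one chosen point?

H = {Q3, Q4, Q5, Q6} meets every group (each contains at least one member of H), and |H| = 4.
The groups C1, C3, C4, C7 are pairwise disjoint, so any hitting set needs a separate point for each — at least 4. Hence 4 is optimal.

4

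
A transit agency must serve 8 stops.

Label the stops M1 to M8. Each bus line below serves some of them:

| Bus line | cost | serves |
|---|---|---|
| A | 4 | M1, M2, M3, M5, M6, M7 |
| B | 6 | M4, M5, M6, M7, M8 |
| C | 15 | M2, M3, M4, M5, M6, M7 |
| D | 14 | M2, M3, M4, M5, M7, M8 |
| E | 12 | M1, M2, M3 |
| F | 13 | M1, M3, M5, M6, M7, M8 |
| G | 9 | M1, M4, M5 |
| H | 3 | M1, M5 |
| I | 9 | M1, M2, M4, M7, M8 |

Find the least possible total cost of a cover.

10

A, B together cover every stop (A ∪ B = {M1, M2, M3, M4, M5, M6, M7, M8}); total cost 4 + 6 = 10.
No covering selection has total cost below 10.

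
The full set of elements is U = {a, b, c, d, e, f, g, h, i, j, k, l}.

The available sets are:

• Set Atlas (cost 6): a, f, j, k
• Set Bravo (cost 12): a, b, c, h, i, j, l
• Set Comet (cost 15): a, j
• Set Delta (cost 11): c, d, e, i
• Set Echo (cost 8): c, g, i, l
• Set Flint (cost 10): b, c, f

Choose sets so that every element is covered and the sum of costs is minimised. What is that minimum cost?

Atlas, Bravo, Delta, Echo together cover every element (Atlas ∪ Bravo ∪ Delta ∪ Echo = {a, b, c, d, e, f, g, h, i, j, k, l}); total cost 6 + 12 + 11 + 8 = 37.
No covering selection has total cost below 37.

37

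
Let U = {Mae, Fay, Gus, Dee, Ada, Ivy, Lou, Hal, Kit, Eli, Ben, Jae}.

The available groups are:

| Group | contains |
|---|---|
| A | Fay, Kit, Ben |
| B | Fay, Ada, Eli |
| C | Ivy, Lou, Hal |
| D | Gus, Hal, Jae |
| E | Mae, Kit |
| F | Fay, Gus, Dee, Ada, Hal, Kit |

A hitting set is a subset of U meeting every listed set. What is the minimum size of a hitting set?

Take H = {Ada, Hal, Kit}. Each listed group contains at least one of these, so H is a hitting set of size 3.
The groups B, D, E are pairwise disjoint, so any hitting set needs a separate item for each — at least 3. Hence 3 is optimal.

3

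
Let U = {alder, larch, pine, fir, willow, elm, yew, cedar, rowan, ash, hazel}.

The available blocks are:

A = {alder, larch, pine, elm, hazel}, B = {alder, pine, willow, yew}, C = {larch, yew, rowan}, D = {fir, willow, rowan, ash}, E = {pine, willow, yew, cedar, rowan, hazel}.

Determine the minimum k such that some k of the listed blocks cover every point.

A, D, and E cover everything between them: the union {alder, larch, pine, fir, willow, elm, yew, cedar, rowan, ash, hazel} is all of U.
Only D contains fir, so D is forced; the remaining 7 points need at least 2 more blocks (each remaining block adds at most 5) — so at least 3 blocks are needed, and 3 is optimal.

3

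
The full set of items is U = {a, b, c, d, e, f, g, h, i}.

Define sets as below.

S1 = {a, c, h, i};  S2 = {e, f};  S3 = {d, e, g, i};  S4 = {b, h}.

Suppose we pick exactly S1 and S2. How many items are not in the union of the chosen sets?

3

Union of S1, S2 = {a, c, e, f, h, i}.
Not covered: b, d, g — 3 items.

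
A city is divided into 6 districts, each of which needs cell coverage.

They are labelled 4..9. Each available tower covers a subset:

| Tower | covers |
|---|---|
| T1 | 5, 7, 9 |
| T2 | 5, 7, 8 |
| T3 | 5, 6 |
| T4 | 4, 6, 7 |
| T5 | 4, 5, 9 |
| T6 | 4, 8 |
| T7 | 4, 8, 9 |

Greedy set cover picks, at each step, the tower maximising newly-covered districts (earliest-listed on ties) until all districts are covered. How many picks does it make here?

3

Greedy: pick T1 (covers 3 new) → pick T4 (covers 2 new) → pick T2 (covers 1 new). Total picks: 3.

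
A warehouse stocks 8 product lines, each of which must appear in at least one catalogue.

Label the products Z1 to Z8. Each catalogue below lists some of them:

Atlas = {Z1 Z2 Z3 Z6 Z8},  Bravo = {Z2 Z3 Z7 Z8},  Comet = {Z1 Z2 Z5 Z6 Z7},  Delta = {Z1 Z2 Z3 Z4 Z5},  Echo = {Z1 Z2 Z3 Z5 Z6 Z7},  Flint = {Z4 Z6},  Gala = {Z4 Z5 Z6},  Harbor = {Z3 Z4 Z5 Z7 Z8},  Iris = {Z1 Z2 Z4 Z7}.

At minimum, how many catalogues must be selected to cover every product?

Echo and Harbor together: Echo ∪ Harbor = {Z1, Z2, Z3, Z4, Z5, Z6, Z7, Z8} — every product is covered.
No single catalogue has all 8 products (the largest, Echo, has 6), so 2 is optimal.

2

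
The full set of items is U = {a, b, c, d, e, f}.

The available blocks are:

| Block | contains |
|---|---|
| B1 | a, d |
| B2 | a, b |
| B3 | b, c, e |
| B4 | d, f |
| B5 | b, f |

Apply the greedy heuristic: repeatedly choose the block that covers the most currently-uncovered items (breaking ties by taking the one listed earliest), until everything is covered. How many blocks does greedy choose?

3

Greedy: pick B3 (covers 3 new) → pick B1 (covers 2 new) → pick B4 (covers 1 new). Total picks: 3.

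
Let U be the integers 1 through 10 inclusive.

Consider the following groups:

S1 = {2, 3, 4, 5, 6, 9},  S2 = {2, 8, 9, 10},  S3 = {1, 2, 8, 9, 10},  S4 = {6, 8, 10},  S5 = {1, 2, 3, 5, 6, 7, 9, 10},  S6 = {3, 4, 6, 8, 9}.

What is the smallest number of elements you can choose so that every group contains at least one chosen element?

2

H = {6, 8} meets every group (each contains at least one member of H), and |H| = 2.
No single element lies in every group, so at least 2 are needed and 2 is optimal.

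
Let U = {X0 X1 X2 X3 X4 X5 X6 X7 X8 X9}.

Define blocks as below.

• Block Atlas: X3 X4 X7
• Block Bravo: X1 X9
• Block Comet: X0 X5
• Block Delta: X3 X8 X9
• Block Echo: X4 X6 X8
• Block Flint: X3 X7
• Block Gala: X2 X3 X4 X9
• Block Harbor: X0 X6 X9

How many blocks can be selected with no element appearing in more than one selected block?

Bravo, Comet, Echo, Flint are pairwise disjoint (Bravo={X1,X9}; Comet={X0,X5}; Echo={X4,X6,X8}; Flint={X3,X7}).
Every remaining block overlaps one of these, and no 5 of the listed blocks are pairwise disjoint, so 4 is the maximum.

4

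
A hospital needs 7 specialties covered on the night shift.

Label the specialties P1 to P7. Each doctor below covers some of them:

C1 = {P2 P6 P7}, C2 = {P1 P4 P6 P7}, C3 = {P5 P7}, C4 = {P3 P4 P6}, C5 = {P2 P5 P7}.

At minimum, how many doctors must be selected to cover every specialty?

C2 and C4 and C5 together: C2 ∪ C4 ∪ C5 = {P1, P2, P3, P4, P5, P6, P7} — every specialty is covered.
Only C2 contains P1, so C2 is forced; the remaining 3 specialties need at least 2 more doctors (each remaining doctor adds at most 2) — so at least 3 doctors are needed, and 3 is optimal.

3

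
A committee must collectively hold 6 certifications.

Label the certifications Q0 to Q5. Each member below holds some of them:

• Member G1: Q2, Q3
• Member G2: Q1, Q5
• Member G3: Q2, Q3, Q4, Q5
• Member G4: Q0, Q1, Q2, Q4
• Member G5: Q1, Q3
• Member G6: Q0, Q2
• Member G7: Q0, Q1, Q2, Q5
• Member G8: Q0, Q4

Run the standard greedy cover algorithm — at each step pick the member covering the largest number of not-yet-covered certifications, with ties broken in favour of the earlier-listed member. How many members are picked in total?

2

Greedy: pick G3 (covers 4 new) → pick G4 (covers 2 new). Total picks: 2.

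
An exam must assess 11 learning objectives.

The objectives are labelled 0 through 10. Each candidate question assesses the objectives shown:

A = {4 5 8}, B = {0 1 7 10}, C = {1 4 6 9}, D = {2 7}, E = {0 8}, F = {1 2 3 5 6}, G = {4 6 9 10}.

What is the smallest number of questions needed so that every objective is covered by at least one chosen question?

4

D and E and F and G together: D ∪ E ∪ F ∪ G = {0, 1, 2, 3, 4, 5, 6, 7, 8, 9, 10} — every objective is covered.
No 3 of the 7 questions cover everything (all 35 combinations miss at least one objective), so 4 is optimal.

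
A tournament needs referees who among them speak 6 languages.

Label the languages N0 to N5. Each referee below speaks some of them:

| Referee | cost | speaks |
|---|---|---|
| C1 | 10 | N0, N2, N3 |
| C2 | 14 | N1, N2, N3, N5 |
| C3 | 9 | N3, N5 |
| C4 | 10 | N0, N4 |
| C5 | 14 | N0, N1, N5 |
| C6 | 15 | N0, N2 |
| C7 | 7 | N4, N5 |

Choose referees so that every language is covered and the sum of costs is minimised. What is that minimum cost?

C2, C4 together cover every language (C2 ∪ C4 = {N0, N1, N2, N3, N4, N5}); total cost 14 + 10 = 24.
The greedy pick C1, C7, C2 costs 31; no covering selection beats 24.

24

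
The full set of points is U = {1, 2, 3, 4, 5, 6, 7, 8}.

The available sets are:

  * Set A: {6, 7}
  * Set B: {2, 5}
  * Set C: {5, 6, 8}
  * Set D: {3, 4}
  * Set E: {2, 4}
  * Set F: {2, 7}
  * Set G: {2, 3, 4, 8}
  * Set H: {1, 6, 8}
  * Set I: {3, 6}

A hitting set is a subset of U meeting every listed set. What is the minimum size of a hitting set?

3

The 3 points {2, 4, 6} hit every set.
The sets C, D, F are pairwise disjoint, so any hitting set needs a separate point for each — at least 3. Hence 3 is optimal.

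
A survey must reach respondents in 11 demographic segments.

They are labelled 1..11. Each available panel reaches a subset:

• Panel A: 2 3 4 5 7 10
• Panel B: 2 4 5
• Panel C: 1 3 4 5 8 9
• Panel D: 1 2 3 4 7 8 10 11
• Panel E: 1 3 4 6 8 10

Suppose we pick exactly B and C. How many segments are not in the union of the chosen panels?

Union of B, C = {1, 2, 3, 4, 5, 8, 9}.
Not covered: 6, 7, 10, 11 — 4 segments.

4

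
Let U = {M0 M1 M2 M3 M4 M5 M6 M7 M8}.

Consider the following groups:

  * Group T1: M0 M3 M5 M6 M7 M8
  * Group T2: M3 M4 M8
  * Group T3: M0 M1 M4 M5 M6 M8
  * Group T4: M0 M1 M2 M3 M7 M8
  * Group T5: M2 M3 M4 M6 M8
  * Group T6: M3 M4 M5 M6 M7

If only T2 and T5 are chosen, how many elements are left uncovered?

4

Union of T2, T5 = {M2, M3, M4, M6, M8}.
Not covered: M0, M1, M5, M7 — 4 elements.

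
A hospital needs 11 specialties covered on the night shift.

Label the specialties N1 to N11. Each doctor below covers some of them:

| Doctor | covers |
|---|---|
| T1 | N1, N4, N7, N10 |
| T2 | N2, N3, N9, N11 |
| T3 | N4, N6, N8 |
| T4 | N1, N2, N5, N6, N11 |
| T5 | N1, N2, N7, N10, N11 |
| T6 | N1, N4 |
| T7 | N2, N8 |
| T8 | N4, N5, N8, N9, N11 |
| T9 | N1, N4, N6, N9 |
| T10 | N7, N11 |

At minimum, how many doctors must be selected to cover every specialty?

4

Take {T1, T2, T4, T7}. Their union is {N1, N2, N3, N4, N5, N6, N7, N8, N9, N10, N11}, which is all 11 specialties.
No 3 of the 10 doctors cover everything (all 120 combinations miss at least one specialty), so 4 is optimal.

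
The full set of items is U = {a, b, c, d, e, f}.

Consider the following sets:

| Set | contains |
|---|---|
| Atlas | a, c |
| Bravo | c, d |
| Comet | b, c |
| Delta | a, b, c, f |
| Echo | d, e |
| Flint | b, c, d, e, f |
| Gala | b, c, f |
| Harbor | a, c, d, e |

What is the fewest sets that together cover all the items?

2

Take {Delta, Echo}. Their union is {a, b, c, d, e, f}, which is all 6 items.
No single set has all 6 items (the largest, Flint, has 5), so 2 is optimal.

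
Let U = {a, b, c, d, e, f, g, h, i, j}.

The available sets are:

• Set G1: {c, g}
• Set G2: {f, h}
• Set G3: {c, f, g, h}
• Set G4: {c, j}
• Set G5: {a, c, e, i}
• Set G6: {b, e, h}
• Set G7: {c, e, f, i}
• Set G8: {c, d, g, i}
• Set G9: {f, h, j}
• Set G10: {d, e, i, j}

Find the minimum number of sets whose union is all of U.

4

G5, G6, G8, and G9 cover everything between them: the union {a, b, c, d, e, f, g, h, i, j} is all of U.
No 3 of the 10 sets cover everything (all 120 combinations miss at least one point), so 4 is optimal.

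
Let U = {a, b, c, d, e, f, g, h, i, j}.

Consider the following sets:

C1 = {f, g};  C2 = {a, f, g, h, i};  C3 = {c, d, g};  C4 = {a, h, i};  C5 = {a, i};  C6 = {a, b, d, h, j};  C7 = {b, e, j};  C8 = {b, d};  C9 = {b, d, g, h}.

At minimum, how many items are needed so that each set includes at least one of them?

3

The 3 items {b, g, i} hit every set.
The sets C1, C4, C7 are pairwise disjoint, so any hitting set needs a separate item for each — at least 3. Hence 3 is optimal.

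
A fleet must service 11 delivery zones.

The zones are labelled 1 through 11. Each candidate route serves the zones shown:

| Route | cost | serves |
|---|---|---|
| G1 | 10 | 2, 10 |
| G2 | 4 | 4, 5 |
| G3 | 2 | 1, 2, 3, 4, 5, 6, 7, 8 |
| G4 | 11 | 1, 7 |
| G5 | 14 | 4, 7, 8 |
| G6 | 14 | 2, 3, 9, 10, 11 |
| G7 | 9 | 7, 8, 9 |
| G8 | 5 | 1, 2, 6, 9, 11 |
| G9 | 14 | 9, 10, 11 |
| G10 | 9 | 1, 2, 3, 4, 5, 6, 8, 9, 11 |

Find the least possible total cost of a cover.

16

G3, G6 together cover every zone (G3 ∪ G6 = {1, 2, 3, 4, 5, 6, 7, 8, 9, 10, 11}); total cost 2 + 14 = 16.
The greedy pick G3, G8, G1 costs 17; no covering selection beats 16.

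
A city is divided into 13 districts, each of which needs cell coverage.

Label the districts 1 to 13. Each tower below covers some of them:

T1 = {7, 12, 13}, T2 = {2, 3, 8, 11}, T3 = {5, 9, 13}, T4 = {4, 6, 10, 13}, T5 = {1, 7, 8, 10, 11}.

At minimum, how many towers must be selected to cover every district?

T1 and T2 and T3 and T4 and T5 together: T1 ∪ T2 ∪ T3 ∪ T4 ∪ T5 = {1, 2, 3, 4, 5, 6, 7, 8, 9, 10, 11, 12, 13} — every district is covered.
No 4 of the 5 towers cover everything (all 5 combinations miss at least one district), so 5 is optimal.

5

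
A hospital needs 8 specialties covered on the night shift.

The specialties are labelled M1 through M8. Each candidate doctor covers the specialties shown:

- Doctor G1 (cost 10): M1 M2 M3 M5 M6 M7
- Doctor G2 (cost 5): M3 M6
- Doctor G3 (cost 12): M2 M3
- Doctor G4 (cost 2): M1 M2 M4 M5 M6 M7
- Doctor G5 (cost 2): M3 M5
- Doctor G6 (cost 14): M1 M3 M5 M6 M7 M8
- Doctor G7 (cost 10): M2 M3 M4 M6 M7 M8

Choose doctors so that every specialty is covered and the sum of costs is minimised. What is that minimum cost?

12

G4, G7 together cover every specialty (G4 ∪ G7 = {M1, M2, M3, M4, M5, M6, M7, M8}); total cost 2 + 10 = 12.
The greedy pick G4, G5, G7 costs 14; no covering selection beats 12.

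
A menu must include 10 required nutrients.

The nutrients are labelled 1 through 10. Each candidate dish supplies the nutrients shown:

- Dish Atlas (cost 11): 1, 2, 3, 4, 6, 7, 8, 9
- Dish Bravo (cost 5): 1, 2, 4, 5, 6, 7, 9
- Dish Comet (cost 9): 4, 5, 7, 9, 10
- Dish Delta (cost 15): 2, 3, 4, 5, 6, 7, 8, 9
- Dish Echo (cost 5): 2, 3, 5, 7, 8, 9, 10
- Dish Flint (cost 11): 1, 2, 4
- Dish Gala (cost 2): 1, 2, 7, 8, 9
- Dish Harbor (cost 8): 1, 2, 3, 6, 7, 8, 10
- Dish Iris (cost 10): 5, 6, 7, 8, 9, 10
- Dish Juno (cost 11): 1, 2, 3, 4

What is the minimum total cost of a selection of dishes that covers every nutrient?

Bravo, Echo together cover every nutrient (Bravo ∪ Echo = {1, 2, 3, 4, 5, 6, 7, 8, 9, 10}); total cost 5 + 5 = 10.
The greedy pick Gala, Bravo, Echo costs 12; no covering selection beats 10.

10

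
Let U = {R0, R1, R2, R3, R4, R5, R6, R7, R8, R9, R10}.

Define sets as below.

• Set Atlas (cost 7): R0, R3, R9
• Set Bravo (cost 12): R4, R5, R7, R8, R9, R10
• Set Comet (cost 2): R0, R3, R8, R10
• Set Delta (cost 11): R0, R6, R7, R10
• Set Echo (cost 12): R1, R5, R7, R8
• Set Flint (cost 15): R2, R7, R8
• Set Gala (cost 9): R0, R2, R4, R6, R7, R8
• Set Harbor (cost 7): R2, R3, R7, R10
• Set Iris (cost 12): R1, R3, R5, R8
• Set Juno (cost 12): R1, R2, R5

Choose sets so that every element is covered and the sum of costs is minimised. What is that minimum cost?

Atlas, Comet, Gala, Iris together cover every element (Atlas ∪ Comet ∪ Gala ∪ Iris = {R0, R1, R2, R3, R4, R5, R6, R7, R8, R9, R10}); total cost 7 + 2 + 9 + 12 = 30.
The greedy pick Comet, Gala, Bravo, Echo costs 35; no covering selection beats 30.

30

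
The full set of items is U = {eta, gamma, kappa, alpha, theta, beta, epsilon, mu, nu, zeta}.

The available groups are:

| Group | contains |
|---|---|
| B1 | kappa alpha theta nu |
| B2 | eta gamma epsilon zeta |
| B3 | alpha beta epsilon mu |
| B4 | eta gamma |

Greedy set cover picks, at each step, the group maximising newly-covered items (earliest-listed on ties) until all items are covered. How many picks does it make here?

3

Greedy: pick B1 (covers 4 new) → pick B2 (covers 4 new) → pick B3 (covers 2 new). Total picks: 3.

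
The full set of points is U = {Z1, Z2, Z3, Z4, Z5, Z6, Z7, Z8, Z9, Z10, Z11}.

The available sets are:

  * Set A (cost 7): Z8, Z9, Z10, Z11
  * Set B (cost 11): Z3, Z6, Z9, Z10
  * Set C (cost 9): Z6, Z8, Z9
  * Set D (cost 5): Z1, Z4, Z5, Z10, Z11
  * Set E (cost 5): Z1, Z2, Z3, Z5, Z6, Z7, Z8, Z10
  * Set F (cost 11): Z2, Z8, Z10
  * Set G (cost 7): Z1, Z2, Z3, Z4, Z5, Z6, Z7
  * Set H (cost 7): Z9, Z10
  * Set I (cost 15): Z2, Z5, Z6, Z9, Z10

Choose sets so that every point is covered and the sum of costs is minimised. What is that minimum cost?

14

A, G together cover every point (A ∪ G = {Z1, Z2, Z3, Z4, Z5, Z6, Z7, Z8, Z9, Z10, Z11}); total cost 7 + 7 = 14.
The greedy pick E, D, A costs 17; no covering selection beats 14.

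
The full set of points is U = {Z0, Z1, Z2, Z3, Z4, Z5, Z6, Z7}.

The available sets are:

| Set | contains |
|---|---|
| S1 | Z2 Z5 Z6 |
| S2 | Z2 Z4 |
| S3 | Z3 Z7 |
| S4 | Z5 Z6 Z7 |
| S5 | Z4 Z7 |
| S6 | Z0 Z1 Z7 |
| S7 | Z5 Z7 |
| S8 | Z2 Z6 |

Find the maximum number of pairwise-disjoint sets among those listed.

2

S2, S4 are pairwise disjoint (S2={Z2,Z4}; S4={Z5,Z6,Z7}).
Every remaining set overlaps one of these, and no 3 of the listed sets are pairwise disjoint, so 2 is the maximum.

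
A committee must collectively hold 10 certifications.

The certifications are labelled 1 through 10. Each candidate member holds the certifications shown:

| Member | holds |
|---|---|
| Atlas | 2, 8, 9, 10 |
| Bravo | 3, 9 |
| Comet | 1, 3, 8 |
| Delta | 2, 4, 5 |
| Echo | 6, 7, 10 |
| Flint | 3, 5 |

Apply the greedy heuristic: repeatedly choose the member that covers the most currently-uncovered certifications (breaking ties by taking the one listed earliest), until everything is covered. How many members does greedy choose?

Greedy: pick Atlas (covers 4 new) → pick Comet (covers 2 new) → pick Delta (covers 2 new) → pick Echo (covers 2 new). Total picks: 4.

4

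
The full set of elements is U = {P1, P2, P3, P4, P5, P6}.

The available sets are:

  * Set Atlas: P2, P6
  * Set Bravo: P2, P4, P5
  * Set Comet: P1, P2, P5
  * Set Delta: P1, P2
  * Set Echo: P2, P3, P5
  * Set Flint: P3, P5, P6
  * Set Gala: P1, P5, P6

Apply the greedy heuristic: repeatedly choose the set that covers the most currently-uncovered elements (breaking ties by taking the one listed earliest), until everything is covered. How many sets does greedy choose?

Greedy: pick Bravo (covers 3 new) → pick Flint (covers 2 new) → pick Comet (covers 1 new). Total picks: 3.

3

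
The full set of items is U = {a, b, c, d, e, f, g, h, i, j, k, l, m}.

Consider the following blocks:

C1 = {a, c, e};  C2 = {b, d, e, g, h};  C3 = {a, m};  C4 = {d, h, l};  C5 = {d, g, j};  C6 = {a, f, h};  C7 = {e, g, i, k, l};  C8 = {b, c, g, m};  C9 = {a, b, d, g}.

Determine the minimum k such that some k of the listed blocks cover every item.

C5 and C6 and C7 and C8 together: C5 ∪ C6 ∪ C7 ∪ C8 = {a, b, c, d, e, f, g, h, i, j, k, l, m} — every item is covered.
Only C7 contains i, so C7 is forced; the remaining 8 items need at least 3 more blocks (each remaining block adds at most 3) — so at least 4 blocks are needed, and 4 is optimal.

4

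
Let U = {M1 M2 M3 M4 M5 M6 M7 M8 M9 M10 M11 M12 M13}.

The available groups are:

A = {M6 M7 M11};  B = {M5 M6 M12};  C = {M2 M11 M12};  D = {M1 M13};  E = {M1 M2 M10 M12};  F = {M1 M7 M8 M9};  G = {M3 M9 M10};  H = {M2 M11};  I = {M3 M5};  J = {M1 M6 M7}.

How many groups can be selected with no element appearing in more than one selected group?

4

B, D, G, H are pairwise disjoint (B={M5,M6,M12}; D={M1,M13}; G={M3,M9,M10}; H={M2,M11}).
Every remaining group overlaps one of these, and no 5 of the listed groups are pairwise disjoint, so 4 is the maximum.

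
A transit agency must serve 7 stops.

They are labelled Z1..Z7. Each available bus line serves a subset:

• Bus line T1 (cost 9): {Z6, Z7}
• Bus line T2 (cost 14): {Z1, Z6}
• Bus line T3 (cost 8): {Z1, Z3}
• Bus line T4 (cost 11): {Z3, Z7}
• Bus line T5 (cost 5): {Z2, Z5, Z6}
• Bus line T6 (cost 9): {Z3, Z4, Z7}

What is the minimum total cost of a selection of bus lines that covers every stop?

T3, T5, T6 together cover every stop (T3 ∪ T5 ∪ T6 = {Z1, Z2, Z3, Z4, Z5, Z6, Z7}); total cost 8 + 5 + 9 = 22.
No covering selection has total cost below 22.

22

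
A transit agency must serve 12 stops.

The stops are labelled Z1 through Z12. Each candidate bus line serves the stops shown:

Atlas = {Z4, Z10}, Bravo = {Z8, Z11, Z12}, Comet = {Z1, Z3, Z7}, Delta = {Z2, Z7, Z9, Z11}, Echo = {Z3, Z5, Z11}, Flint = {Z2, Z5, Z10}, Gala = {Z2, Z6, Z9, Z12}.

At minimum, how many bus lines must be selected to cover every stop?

5

Atlas and Bravo and Comet and Flint and Gala together: Atlas ∪ Bravo ∪ Comet ∪ Flint ∪ Gala = {Z1, Z2, Z3, Z4, Z5, Z6, Z7, Z8, Z9, Z10, Z11, Z12} — every stop is covered.
No 4 of the 7 bus lines cover everything (all 35 combinations miss at least one stop), so 5 is optimal.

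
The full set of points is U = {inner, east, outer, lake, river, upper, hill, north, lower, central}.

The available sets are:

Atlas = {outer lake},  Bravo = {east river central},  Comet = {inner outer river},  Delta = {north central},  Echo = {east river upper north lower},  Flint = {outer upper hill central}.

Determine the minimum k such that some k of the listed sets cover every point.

Atlas and Comet and Echo and Flint together: Atlas ∪ Comet ∪ Echo ∪ Flint = {inner, east, outer, lake, river, upper, hill, north, lower, central} — every point is covered.
No 3 of the 6 sets cover everything (all 20 combinations miss at least one point), so 4 is optimal.

4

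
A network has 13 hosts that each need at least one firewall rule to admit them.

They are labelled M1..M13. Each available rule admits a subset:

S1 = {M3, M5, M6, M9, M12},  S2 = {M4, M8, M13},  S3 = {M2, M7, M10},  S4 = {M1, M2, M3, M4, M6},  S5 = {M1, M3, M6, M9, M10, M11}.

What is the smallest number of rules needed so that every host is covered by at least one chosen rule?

4

S1 and S2 and S3 and S5 together: S1 ∪ S2 ∪ S3 ∪ S5 = {M1, M2, M3, M4, M5, M6, M7, M8, M9, M10, M11, M12, M13} — every host is covered.
Only S1 contains M5, so S1 is forced; the remaining 8 hosts need at least 3 more rules (each remaining rule adds at most 3) — so at least 4 rules are needed, and 4 is optimal.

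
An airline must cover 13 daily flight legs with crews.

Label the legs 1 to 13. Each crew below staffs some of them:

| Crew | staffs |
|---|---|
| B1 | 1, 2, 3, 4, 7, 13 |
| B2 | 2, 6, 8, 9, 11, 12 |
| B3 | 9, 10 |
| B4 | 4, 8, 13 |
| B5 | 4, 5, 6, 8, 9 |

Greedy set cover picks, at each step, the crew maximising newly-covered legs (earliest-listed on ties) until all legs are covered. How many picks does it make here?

4

Greedy: pick B1 (covers 6 new) → pick B2 (covers 5 new) → pick B3 (covers 1 new) → pick B5 (covers 1 new). Total picks: 4.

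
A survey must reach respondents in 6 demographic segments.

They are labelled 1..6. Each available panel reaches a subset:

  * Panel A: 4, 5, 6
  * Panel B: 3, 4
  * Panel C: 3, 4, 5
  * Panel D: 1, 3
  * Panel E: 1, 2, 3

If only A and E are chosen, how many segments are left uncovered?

Union of A, E = {1, 2, 3, 4, 5, 6} — that's every segment, so 0 are uncovered.

0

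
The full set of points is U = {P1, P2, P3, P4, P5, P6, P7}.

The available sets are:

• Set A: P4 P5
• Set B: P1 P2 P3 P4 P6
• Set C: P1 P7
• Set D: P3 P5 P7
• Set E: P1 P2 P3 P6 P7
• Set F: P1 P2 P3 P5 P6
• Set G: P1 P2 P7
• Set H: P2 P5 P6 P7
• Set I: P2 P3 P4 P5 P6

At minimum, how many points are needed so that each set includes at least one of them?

2

The 2 points {P1, P5} hit every set.
The sets A, C are pairwise disjoint, so any hitting set needs a separate point for each — at least 2. Hence 2 is optimal.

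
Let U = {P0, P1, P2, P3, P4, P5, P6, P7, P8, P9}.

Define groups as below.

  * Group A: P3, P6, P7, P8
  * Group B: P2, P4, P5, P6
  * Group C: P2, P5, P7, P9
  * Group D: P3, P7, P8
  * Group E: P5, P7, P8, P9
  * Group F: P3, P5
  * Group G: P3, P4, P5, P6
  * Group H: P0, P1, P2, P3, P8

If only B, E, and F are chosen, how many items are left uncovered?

2

Union of B, E, F = {P2, P3, P4, P5, P6, P7, P8, P9}.
Not covered: P0, P1 — 2 items.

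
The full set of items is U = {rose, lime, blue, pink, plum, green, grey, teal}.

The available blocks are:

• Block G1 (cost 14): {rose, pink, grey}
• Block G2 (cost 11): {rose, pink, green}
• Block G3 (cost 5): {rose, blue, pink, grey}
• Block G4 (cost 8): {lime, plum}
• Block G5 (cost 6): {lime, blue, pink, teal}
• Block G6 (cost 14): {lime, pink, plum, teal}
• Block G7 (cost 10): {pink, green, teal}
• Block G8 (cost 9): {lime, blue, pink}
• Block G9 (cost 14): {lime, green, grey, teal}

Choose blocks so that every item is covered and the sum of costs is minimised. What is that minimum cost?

23

G3, G4, G7 together cover every item (G3 ∪ G4 ∪ G7 = {rose, lime, blue, pink, plum, green, grey, teal}); total cost 5 + 8 + 10 = 23.
The greedy pick G3, G5, G4, G7 costs 29; no covering selection beats 23.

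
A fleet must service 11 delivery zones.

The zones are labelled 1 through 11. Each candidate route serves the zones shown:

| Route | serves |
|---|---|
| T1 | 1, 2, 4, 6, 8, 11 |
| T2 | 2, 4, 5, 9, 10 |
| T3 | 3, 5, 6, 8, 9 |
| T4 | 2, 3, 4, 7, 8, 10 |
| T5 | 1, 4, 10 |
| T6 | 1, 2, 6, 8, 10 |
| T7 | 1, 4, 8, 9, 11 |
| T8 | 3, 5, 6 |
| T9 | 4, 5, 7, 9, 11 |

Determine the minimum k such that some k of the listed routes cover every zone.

Take {T4, T7, T8}. Their union is {1, 2, 3, 4, 5, 6, 7, 8, 9, 10, 11}, which is all 11 zones.
No 2 of the 9 routes cover everything (all 36 combinations miss at least one zone), so 3 is optimal.

3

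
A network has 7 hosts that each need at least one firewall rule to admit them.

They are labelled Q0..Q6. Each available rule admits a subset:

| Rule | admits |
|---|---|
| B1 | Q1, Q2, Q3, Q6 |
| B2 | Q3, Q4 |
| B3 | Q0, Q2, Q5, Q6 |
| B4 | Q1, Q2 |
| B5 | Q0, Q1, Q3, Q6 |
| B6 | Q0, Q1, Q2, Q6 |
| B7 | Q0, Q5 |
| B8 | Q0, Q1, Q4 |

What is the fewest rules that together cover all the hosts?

Take {B2, B3, B6}. Their union is {Q0, Q1, Q2, Q3, Q4, Q5, Q6}, which is all 7 hosts.
No 2 of the 8 rules cover everything (all 28 combinations miss at least one host), so 3 is optimal.

3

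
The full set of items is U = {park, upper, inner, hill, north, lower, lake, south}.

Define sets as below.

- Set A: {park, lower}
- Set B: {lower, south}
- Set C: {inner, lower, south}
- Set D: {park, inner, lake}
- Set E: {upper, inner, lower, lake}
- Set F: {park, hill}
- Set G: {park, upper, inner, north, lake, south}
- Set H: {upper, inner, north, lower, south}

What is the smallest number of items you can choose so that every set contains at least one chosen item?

2

The 2 items {park, lower} hit every set.
The sets B, D are pairwise disjoint, so any hitting set needs a separate item for each — at least 2. Hence 2 is optimal.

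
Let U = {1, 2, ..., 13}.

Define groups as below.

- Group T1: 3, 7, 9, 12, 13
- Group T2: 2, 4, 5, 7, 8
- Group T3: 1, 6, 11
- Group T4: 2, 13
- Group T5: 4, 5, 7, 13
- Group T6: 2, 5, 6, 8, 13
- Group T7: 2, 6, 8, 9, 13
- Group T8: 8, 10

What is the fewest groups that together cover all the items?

4

Take {T1, T2, T3, T8}. Their union is {1, 2, 3, 4, 5, 6, 7, 8, 9, 10, 11, 12, 13}, which is all 13 items.
Only T8 contains 10, so T8 is forced; the remaining 11 items need at least 3 more groups (each remaining group adds at most 5) — so at least 4 groups are needed, and 4 is optimal.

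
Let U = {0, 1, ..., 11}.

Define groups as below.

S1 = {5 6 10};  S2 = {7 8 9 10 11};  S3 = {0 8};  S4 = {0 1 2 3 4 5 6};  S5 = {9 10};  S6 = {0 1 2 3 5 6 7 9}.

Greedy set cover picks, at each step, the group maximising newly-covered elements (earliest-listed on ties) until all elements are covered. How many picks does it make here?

3

Greedy: pick S6 (covers 8 new) → pick S2 (covers 3 new) → pick S4 (covers 1 new). Total picks: 3.
(The true minimum cover uses only 2 groups, so greedy is not optimal here.)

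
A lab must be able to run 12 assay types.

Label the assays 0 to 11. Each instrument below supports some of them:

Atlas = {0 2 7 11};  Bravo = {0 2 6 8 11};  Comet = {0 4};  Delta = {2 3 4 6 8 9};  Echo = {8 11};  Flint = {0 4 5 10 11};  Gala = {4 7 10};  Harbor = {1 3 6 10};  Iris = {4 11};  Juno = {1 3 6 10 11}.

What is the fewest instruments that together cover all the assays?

Delta and Flint and Gala and Harbor together: Delta ∪ Flint ∪ Gala ∪ Harbor = {0, 1, 2, 3, 4, 5, 6, 7, 8, 9, 10, 11} — every assay is covered.
No 3 of the 10 instruments cover everything (all 120 combinations miss at least one assay), so 4 is optimal.

4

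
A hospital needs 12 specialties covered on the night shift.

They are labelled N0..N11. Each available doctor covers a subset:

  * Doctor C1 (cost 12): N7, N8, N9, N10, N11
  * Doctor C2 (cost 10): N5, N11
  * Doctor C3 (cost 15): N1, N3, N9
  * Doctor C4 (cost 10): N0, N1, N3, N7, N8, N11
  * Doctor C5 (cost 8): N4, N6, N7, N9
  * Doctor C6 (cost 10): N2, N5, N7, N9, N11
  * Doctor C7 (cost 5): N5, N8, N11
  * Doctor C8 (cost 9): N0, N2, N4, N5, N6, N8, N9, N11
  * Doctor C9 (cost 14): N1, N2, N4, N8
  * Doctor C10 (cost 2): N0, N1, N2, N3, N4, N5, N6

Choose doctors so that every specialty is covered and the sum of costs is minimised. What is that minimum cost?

14

C1, C10 together cover every specialty (C1 ∪ C10 = {N0, N1, N2, N3, N4, N5, N6, N7, N8, N9, N10, N11}); total cost 12 + 2 = 14.
No covering selection has total cost below 14.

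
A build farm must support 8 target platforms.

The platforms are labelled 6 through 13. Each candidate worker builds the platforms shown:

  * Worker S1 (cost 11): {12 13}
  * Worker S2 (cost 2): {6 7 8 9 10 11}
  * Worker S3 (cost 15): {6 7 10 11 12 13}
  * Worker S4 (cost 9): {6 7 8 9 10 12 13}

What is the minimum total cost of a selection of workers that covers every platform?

S2, S4 together cover every platform (S2 ∪ S4 = {6, 7, 8, 9, 10, 11, 12, 13}); total cost 2 + 9 = 11.
No covering selection has total cost below 11.

11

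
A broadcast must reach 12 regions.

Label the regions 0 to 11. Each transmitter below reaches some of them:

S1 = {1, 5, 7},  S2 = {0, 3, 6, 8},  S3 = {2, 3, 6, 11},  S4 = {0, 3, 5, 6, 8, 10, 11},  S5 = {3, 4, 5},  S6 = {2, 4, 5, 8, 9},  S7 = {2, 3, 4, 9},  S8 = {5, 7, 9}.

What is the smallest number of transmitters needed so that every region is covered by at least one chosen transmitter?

3

Take {S1, S4, S7}. Their union is {0, 1, 2, 3, 4, 5, 6, 7, 8, 9, 10, 11}, which is all 12 regions.
Only S1 contains 1, so S1 is forced; the remaining 9 regions need at least 2 more transmitters (each remaining transmitter adds at most 6) — so at least 3 transmitters are needed, and 3 is optimal.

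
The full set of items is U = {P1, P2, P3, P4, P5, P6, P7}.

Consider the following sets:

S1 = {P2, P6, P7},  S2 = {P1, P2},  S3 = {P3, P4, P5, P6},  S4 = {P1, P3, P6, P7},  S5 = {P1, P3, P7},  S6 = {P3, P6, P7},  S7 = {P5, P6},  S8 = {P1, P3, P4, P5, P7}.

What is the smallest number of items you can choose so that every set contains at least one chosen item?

Take H = {P1, P6}. Each listed set contains at least one of these, so H is a hitting set of size 2.
The sets S2, S6 are pairwise disjoint, so any hitting set needs a separate item for each — at least 2. Hence 2 is optimal.

2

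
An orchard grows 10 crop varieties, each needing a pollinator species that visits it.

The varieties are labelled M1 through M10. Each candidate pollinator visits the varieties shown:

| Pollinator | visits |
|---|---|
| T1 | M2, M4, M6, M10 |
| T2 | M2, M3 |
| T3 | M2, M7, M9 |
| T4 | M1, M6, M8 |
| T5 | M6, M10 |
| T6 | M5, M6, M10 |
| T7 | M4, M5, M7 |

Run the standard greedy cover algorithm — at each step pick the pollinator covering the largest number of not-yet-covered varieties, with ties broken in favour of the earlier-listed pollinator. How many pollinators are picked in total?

Greedy: pick T1 (covers 4 new) → pick T3 (covers 2 new) → pick T4 (covers 2 new) → pick T2 (covers 1 new) → pick T6 (covers 1 new). Total picks: 5.

5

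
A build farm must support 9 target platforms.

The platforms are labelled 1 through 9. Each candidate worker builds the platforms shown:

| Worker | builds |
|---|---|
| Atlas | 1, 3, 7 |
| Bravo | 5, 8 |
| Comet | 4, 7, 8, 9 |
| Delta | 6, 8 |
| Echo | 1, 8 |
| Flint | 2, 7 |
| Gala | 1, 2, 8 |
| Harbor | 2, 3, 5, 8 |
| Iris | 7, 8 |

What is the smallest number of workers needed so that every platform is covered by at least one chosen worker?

4

Take {Comet, Delta, Echo, Harbor}. Their union is {1, 2, 3, 4, 5, 6, 7, 8, 9}, which is all 9 platforms.
Only Delta contains 6, so Delta is forced; the remaining 7 platforms need at least 3 more workers (each remaining worker adds at most 3) — so at least 4 workers are needed, and 4 is optimal.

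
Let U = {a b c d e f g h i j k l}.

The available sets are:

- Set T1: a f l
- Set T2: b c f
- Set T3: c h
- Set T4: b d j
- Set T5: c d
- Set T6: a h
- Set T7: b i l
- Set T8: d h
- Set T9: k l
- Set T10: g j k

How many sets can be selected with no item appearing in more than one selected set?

4

T5, T6, T7, T10 are pairwise disjoint (T5={c,d}; T6={a,h}; T7={b,i,l}; T10={g,j,k}).
Every remaining set overlaps one of these, and no 5 of the listed sets are pairwise disjoint, so 4 is the maximum.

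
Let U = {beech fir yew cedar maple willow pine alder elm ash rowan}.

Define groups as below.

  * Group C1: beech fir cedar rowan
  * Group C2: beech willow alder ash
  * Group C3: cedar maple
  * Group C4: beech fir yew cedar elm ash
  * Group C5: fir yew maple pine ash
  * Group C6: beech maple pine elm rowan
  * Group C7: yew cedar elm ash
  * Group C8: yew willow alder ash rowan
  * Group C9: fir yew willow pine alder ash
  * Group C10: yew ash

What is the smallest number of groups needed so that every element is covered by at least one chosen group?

3

C1, C6, and C9 cover everything between them: the union {beech, fir, yew, cedar, maple, willow, pine, alder, elm, ash, rowan} is all of U.
No 2 of the 10 groups cover everything (all 45 combinations miss at least one element), so 3 is optimal.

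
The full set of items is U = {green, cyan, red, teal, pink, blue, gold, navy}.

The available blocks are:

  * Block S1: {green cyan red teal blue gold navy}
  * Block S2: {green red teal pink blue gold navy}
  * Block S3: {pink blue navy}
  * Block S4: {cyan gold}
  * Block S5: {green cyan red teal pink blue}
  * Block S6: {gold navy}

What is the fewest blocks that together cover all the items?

2

S2 and S5 cover everything between them: the union {green, cyan, red, teal, pink, blue, gold, navy} is all of U.
No single block has all 8 items (the largest, S1, has 7), so 2 is optimal.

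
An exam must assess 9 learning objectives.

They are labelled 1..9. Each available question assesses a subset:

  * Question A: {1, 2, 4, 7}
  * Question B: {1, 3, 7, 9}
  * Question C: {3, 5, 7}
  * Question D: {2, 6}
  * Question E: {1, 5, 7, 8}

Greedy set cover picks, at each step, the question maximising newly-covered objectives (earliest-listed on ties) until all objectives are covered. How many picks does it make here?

4

Greedy: pick A (covers 4 new) → pick B (covers 2 new) → pick E (covers 2 new) → pick D (covers 1 new). Total picks: 4.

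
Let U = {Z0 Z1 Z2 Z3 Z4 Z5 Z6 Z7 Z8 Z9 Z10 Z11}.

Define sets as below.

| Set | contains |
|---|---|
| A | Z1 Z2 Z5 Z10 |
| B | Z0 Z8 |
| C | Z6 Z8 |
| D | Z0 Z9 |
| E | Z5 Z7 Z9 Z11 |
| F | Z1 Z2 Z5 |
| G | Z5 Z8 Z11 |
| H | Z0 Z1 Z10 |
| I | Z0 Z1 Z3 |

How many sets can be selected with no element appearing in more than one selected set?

C, D, F are pairwise disjoint (C={Z6,Z8}; D={Z0,Z9}; F={Z1,Z2,Z5}).
Every remaining set overlaps one of these, and no 4 of the listed sets are pairwise disjoint, so 3 is the maximum.

3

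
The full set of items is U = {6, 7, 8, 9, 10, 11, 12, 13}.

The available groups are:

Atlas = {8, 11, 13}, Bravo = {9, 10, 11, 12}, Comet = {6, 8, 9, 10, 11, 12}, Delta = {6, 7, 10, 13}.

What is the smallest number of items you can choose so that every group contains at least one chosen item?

2

H = {10, 11} meets every group (each contains at least one member of H), and |H| = 2.
No single item lies in every group, so at least 2 are needed and 2 is optimal.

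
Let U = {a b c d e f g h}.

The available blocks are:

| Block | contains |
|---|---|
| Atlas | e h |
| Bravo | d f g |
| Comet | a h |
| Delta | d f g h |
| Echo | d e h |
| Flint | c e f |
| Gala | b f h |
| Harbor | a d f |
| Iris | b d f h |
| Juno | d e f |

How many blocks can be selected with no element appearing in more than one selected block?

Comet, Flint are pairwise disjoint (Comet={a,h}; Flint={c,e,f}).
Every remaining block overlaps one of these, and no 3 of the listed blocks are pairwise disjoint, so 2 is the maximum.

2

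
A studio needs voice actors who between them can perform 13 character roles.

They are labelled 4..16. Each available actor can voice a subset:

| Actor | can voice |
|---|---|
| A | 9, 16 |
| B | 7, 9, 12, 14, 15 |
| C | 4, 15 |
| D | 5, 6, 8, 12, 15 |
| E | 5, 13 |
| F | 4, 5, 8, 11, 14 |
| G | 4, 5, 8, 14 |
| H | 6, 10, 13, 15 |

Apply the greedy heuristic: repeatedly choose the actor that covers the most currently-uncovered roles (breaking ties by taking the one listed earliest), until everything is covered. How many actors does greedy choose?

4

Greedy: pick B (covers 5 new) → pick F (covers 4 new) → pick H (covers 3 new) → pick A (covers 1 new). Total picks: 4.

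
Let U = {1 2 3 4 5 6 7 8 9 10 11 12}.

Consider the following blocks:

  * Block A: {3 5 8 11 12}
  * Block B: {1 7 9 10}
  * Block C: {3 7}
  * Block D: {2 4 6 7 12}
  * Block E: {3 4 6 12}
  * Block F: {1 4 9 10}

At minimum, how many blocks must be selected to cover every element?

Take {A, D, F}. Their union is {1, 2, 3, 4, 5, 6, 7, 8, 9, 10, 11, 12}, which is all 12 elements.
Each block has at most 5 elements, and 2·5 = 10 < 12 — so at least 3 blocks are needed, and 3 is optimal.

3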